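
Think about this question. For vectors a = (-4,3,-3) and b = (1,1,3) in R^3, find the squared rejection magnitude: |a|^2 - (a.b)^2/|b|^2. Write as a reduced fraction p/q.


|a|^2 = (-4)^2 + 3^2 + (-3)^2 = 34
|b|^2 = 1^2 + 1^2 + 3^2 = 11
a . b = (-4)*1 + 3*1 + (-3)*3 = -10
(a.b)^2 = (-10)^2 = 100
|rej|^2 = 34 - 100/11
= (374 - 100)/11
= 274/11
In lowest terms: 274/11


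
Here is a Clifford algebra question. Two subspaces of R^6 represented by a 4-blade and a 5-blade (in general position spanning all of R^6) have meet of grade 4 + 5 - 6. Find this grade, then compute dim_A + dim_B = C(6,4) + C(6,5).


Meet grade = grade(A) + grade(B) - n
= 4 + 5 - 6 = 3
C(6,4) = 15
C(6,5) = 6
dim_A + dim_B = 15 + 6 = 21


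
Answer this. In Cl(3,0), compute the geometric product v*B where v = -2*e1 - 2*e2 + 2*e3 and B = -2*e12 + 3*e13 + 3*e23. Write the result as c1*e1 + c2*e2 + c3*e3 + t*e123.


vB has grade-1 (vector) and grade-3 (trivector) parts: vB = (v _| B) + (v ^ B).
Vector part <vB>_1:
  e1: -v2*b12 - v3*b13 = -(-2)*(-2) - (2)*(3) = -10
  e2: v1*b12 - v3*b23 = (-2)*(-2) - (2)*(3) = -2
  e3: v1*b13 + v2*b23 = (-2)*(3) + (-2)*(3) = -12
Trivector part <vB>_3:
  e123: v1*b23 - v2*b13 + v3*b12 = (-2)*(3) - (-2)*(3) + (2)*(-2) = -4
vB = -10*e1 - 2*e2 - 12*e3 - 4*e123


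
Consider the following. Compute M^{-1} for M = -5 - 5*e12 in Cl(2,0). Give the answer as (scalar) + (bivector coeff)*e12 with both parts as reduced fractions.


M = -5 - 5*e12, where e12^2 = -1.
Since M commutes with its reverse ~M = a - b*e12, M * ~M = a^2 - b^2*e12^2 = a^2 + b^2.
So M^{-1} = ~M / (a^2 + b^2) = (a - b*e12)/(a^2 + b^2).
a^2 + b^2 = 25 + 25 = 50
Scalar part = -5/50 = -1/10
Bivector coeff = 5/50 = 1/10
M^{-1} = -1/10 + 1/10*e12


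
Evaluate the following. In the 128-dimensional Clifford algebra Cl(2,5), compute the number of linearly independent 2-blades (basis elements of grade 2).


Number of grade-k basis blades in Cl(p,q) with n = p + q is C(n, k).
n = 2 + 5 = 7
C(7, 2) = 7! / (2! * 5!)
= 5040 / (2 * 120)
= 21


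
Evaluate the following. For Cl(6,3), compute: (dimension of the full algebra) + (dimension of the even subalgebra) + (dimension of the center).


n = 6 + 3 = 9
Total dim = 2^9 = 512
Even subalgebra dim = 2^8 = 256
n is odd, so center dim = 2
Sum = 512 + 256 + 2 = 770


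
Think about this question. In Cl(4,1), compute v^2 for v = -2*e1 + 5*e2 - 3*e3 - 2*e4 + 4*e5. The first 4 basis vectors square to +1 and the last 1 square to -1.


v^2 = sum of c_i^2 * e_i^2
Positive signature terms (e_i^2 = +1): (-2)^2 + 5^2 + (-3)^2 + (-2)^2 = 42
Negative signature terms (e_j^2 = -1): 4^2 = 16
v^2 = 42 - 16 = 26


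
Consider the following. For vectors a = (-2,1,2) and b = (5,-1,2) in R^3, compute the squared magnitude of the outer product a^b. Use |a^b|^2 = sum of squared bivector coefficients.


a wedge b = (a1*b2 - a2*b1)*e12 + (a1*b3 - a3*b1)*e13 + (a2*b3 - a3*b2)*e23
e12 coeff: (-2)*(-1) - 1*5 = 2 - 5 = -3
e13 coeff: (-2)*2 - 2*5 = -4 - 10 = -14
e23 coeff: 1*2 - 2*(-1) = 2 - (-2) = 4
|a wedge b|^2 = (-3)^2 + (-14)^2 + 4^2
= 9 + 196 + 16
= 221


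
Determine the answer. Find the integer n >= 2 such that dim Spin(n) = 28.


dim Spin(n) = dim so(n) = n(n-1)/2.
Solve n(n-1)/2 = 28, i.e. n^2 - n - 56 = 0.
Discriminant = 1 + 8*28 = 225
n = (1 + sqrt(225))/2 = (1 + 15)/2 = 8


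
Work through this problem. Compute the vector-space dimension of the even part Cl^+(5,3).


Even subalgebra dimension = 2^(n-1)
n = 5 + 3 = 8
2^(8 - 1) = 2^7 = 128
Verification: sum of C(8,k) for even k = 1 + 28 + 70 + 28 + 1 = 128
Result = 128


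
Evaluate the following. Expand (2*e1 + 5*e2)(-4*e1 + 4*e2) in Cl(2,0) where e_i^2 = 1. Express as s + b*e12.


Expand: (2*e1 + 5*e2)(-4*e1 + 4*e2)
= 2*(-4)*e1e1 + 2*4*e1e2 + 5*(-4)*e2e1 + 5*4*e2e2
Using e1^2 = e2^2 = 1, e2e1 = -e1e2:
Scalar part s = 2*(-4) + 5*4 = -8 + 20 = 12
Bivector part b = 2*4 - 5*(-4) = 8 - (-20) = 28
uv = 12 + 28*e12


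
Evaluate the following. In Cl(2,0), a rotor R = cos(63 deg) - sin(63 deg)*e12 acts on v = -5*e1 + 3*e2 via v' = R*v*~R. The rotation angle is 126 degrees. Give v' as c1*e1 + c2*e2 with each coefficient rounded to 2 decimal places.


Rotor R = cos(63deg) - sin(63deg)*e12
Rotation angle theta = 2 * 63 = 126 degrees
v' = R*v*~R rotates v by theta.
cos(126deg) = -0.5878, sin(126deg) = 0.8090
v'_1 = -5*cos(126deg) - 3*sin(126deg)
= -5*(-0.5878) - 3*0.8090
= 0.51
v'_2 = -5*sin(126deg) + 3*cos(126deg)
= -5*0.8090 + 3*(-0.5878)
= -5.81
v' = 0.51*e1 - 5.81*e2


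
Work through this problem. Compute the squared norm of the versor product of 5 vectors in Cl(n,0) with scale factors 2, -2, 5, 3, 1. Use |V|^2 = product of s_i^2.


Each vector v_i has |v_i|^2 = s_i^2
Squared scales: 2^2 = 4, (-2)^2 = 4, 5^2 = 25, 3^2 = 9, 1^2 = 1
|V|^2 = 4 * 4 * 25 * 9 * 1
= 3600


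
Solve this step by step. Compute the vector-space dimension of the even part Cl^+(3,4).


Even subalgebra dimension = 2^(n-1)
n = 3 + 4 = 7
2^(7 - 1) = 2^6 = 64
Verification: sum of C(7,k) for even k = 1 + 21 + 35 + 7 = 64
Result = 64


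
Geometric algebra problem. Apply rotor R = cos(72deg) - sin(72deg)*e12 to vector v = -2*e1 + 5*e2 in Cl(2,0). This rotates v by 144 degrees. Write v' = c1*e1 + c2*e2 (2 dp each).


Rotor R = cos(72deg) - sin(72deg)*e12
Rotation angle theta = 2 * 72 = 144 degrees
v' = R*v*~R rotates v by theta.
cos(144deg) = -0.8090, sin(144deg) = 0.5878
v'_1 = -2*cos(144deg) - 5*sin(144deg)
= -2*(-0.8090) - 5*0.5878
= -1.32
v'_2 = -2*sin(144deg) + 5*cos(144deg)
= -2*0.5878 + 5*(-0.8090)
= -5.22
v' = -1.32*e1 - 5.22*e2


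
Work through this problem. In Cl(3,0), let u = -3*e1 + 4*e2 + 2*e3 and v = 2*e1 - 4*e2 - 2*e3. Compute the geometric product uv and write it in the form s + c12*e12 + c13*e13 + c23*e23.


In Cl(3,0): e_i^2 = 1, e_ie_j = -e_je_i for i != j.
Scalar part = u . v = (-3)*2 + 4*(-4) + 2*(-2)
= -6 + (-16) + (-4) = -26
e12 coeff = (-3)*(-4) - 4*2 = 12 - 8 = 4
e13 coeff = (-3)*(-2) - 2*2 = 6 - 4 = 2
e23 coeff = 4*(-2) - 2*(-4) = -8 - (-8) = 0
uv = -26 + 4*e12 + 2*e13 + 0*e23


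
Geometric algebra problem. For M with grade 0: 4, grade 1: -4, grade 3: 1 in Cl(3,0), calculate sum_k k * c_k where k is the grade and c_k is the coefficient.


Grade-weighted sum = sum of grade_k * coefficient_k
0*4 = 0
1*(-4) = -4
3*1 = 3
Total = 0 + (-4) + 3 = -1


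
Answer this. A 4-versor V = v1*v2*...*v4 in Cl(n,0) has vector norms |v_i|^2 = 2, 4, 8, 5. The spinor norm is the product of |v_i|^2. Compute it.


Spinor norm N(V) = |v1|^2 * |v2|^2 * ... * |v4|^2
= 2 * 4 * 8 * 5
Running product: 2, 8, 64, 320
N(V) = 320


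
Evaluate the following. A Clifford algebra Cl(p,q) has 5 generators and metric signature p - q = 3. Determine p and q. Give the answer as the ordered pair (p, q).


We need p + q = 5 and p - q = 3.
Adding: 2p = 5 + 3 = 8, so p = 4.
Then q = 5 - 4 = 1.
(p, q) = (4, 1)


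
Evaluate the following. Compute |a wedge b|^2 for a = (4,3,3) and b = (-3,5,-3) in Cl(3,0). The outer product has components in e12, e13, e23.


a wedge b = (a1*b2 - a2*b1)*e12 + (a1*b3 - a3*b1)*e13 + (a2*b3 - a3*b2)*e23
e12 coeff: 4*5 - 3*(-3) = 20 - (-9) = 29
e13 coeff: 4*(-3) - 3*(-3) = -12 - (-9) = -3
e23 coeff: 3*(-3) - 3*5 = -9 - 15 = -24
|a wedge b|^2 = 29^2 + (-3)^2 + (-24)^2
= 841 + 9 + 576
= 1426


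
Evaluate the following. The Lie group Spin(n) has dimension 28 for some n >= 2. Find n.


dim Spin(n) = dim so(n) = n(n-1)/2.
Solve n(n-1)/2 = 28, i.e. n^2 - n - 56 = 0.
Discriminant = 1 + 8*28 = 225
n = (1 + sqrt(225))/2 = (1 + 15)/2 = 8


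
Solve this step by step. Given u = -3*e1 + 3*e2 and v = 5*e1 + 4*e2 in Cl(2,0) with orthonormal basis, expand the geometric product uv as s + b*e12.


Expand: (-3*e1 + 3*e2)(5*e1 + 4*e2)
= (-3)*5*e1e1 + (-3)*4*e1e2 + 3*5*e2e1 + 3*4*e2e2
Using e1^2 = e2^2 = 1, e2e1 = -e1e2:
Scalar part s = (-3)*5 + 3*4 = -15 + 12 = -3
Bivector part b = (-3)*4 - 3*5 = -12 - 15 = -27
uv = -3 - 27*e12


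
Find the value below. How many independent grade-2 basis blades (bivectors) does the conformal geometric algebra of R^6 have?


The conformal model of R^6 uses Cl(7,1) with m = 6 + 2 = 8 generators.
Number of grade-2 blades = C(m, 2) = C(8, 2)
= 8*7/2 = 28


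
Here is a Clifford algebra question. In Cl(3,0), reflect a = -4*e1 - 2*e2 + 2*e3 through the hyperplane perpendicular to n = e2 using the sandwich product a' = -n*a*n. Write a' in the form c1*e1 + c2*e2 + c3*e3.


Reflection formula: a' = -n*a*n, with n = e2 (unit vector, n^2 = 1).
For reflection through hyperplane perp to e2:
The component along e2 flips sign, others stay.
a = (-4, -2, 2)
a' = (-4, 2, 2)
a' = -4*e1 + 2*e2 + 2*e3


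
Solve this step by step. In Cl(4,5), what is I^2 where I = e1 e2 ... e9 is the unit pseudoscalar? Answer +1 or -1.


The pseudoscalar I = e1...e_n (product of all n generators) of Cl(p,q) satisfies I^2 = (-1)^(q + n(n-1)/2).
p = 4, q = 5, n = p + q = 9
n(n-1)/2 = 9 * 8 / 2 = 36
Exponent = q + n(n-1)/2 = 5 + 36 = 41
I^2 = (-1)^41 = -1


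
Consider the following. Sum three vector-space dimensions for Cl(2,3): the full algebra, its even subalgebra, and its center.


n = 2 + 3 = 5
Total dim = 2^5 = 32
Even subalgebra dim = 2^4 = 16
n is odd, so center dim = 2
Sum = 32 + 16 + 2 = 50


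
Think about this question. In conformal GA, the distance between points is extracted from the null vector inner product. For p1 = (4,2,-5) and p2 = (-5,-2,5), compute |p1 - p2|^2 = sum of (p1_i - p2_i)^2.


p1 - p2 = (9, 4, -10)
|p1 - p2|^2 = 9^2 + 4^2 + (-10)^2
= 81 + 16 + 100
= 197


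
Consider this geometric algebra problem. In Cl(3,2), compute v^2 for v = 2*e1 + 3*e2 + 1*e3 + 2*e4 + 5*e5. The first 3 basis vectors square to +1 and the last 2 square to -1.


v^2 = sum of c_i^2 * e_i^2
Positive signature terms (e_i^2 = +1): 2^2 + 3^2 + 1^2 = 14
Negative signature terms (e_j^2 = -1): 2^2 + 5^2 = 29
v^2 = 14 - 29 = -15


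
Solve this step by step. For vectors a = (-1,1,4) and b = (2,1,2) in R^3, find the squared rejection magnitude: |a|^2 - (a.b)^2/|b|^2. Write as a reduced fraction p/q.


|a|^2 = (-1)^2 + 1^2 + 4^2 = 18
|b|^2 = 2^2 + 1^2 + 2^2 = 9
a . b = (-1)*2 + 1*1 + 4*2 = 7
(a.b)^2 = 7^2 = 49
|rej|^2 = 18 - 49/9
= (162 - 49)/9
= 113/9
In lowest terms: 113/9


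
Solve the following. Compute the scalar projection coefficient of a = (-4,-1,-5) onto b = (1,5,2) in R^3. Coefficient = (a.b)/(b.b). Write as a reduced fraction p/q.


Projection coefficient = (a . b) / (b . b)
a . b = (-4)*1 + (-1)*5 + (-5)*2
= -4 + (-5) + (-10) = -19
b . b = 1^2 + 5^2 + 2^2
= 1 + 25 + 4 = 30
Coefficient = -19/30
In lowest terms: -19/30


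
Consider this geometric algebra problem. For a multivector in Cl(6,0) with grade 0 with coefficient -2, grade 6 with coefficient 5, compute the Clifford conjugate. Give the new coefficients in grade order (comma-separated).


Clifford conjugate sign for grade k: (-1)^(k(k+1)/2)
Grade 0: (-1)^(0*1/2) = (-1)^0 = 1, coeff -2 -> -2
Grade 6: (-1)^(6*7/2) = (-1)^21 = -1, coeff 5 -> -5
Conjugated coefficients: -2, -5


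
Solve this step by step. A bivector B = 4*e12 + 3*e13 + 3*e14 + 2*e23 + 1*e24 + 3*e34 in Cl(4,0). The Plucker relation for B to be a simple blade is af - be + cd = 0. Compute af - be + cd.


Plucker relation: af - be + cd
a*f = 4*3 = 12
b*e = 3*1 = 3
c*d = 3*2 = 6
af - be + cd = 12 - 3 + 6
= 15


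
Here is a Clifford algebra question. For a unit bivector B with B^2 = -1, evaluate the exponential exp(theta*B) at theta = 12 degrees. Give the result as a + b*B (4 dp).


For a unit bivector B with B^2 = -1, the exponential series gives
e^(theta*B) = cos(theta) + sin(theta)*B (the GA analogue of Euler's formula).
theta = 12 degrees = 0.20944 rad
cos(12 deg) = 0.9781
sin(12 deg) = 0.2079
exp(theta*B) = 0.9781 + 0.2079*B


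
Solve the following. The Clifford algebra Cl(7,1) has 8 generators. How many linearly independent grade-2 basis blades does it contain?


Number of grade-k basis blades in Cl(p,q) with n = p + q is C(n, k).
n = 7 + 1 = 8
C(8, 2) = 8! / (2! * 6!)
= 40320 / (2 * 720)
= 28


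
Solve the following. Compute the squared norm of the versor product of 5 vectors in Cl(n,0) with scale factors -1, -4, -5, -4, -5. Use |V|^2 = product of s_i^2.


Each vector v_i has |v_i|^2 = s_i^2
Squared scales: (-1)^2 = 1, (-4)^2 = 16, (-5)^2 = 25, (-4)^2 = 16, (-5)^2 = 25
|V|^2 = 1 * 16 * 25 * 16 * 25
= 160000


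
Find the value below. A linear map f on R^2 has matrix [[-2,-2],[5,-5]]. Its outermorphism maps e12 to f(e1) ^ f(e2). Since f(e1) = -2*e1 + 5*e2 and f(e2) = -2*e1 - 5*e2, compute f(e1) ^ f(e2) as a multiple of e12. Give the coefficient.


The outermorphism of a linear map f sends e1^e2 to f(e1)^f(e2).
f(e1) = -2*e1 + 5*e2
f(e2) = -2*e1 - 5*e2
f(e1) ^ f(e2) = (-2*e1 + 5*e2) ^ (-2*e1 - 5*e2)
= (-2)*(-5)*e12 + 5*(-2)*e21
= (10 - (-10))*e12
= 20*e12
Coefficient = 20


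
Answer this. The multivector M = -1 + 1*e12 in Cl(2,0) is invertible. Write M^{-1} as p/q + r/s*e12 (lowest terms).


M = -1 + 1*e12, where e12^2 = -1.
Since M commutes with its reverse ~M = a - b*e12, M * ~M = a^2 - b^2*e12^2 = a^2 + b^2.
So M^{-1} = ~M / (a^2 + b^2) = (a - b*e12)/(a^2 + b^2).
a^2 + b^2 = 1 + 1 = 2
Scalar part = -1/2 = -1/2
Bivector coeff = -1/2 = -1/2
M^{-1} = -1/2 - 1/2*e12


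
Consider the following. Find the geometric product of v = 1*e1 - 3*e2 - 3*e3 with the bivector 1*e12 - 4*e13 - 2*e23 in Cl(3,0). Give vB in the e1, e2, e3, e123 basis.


vB has grade-1 (vector) and grade-3 (trivector) parts: vB = (v _| B) + (v ^ B).
Vector part <vB>_1:
  e1: -v2*b12 - v3*b13 = -(-3)*(1) - (-3)*(-4) = -9
  e2: v1*b12 - v3*b23 = (1)*(1) - (-3)*(-2) = -5
  e3: v1*b13 + v2*b23 = (1)*(-4) + (-3)*(-2) = 2
Trivector part <vB>_3:
  e123: v1*b23 - v2*b13 + v3*b12 = (1)*(-2) - (-3)*(-4) + (-3)*(1) = -17
vB = -9*e1 - 5*e2 + 2*e3 - 17*e123


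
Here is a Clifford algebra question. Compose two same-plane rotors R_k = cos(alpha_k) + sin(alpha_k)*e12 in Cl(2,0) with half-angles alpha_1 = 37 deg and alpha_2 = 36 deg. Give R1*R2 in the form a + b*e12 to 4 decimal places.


Same-plane rotors commute and their half-angles add:
R1*R2 = cos(a1 + a2) + sin(a1 + a2)*e12.
a1 + a2 = 37 + 36 = 73 deg
cos(73 deg) = 0.2924
sin(73 deg) = 0.9563
R1*R2 = 0.2924 + 0.9563*e12


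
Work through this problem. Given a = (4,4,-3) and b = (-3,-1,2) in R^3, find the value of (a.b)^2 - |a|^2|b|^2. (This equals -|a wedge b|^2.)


a . b = 4*(-3) + 4*(-1) + (-3)*2
= -12 + (-4) + (-6) = -22
|a|^2 = 4^2 + 4^2 + (-3)^2 = 41
|b|^2 = (-3)^2 + (-1)^2 + 2^2 = 14
(a.b)^2 = (-22)^2 = 484
|a|^2 * |b|^2 = 41 * 14 = 574
Result = 484 - 574 = -90


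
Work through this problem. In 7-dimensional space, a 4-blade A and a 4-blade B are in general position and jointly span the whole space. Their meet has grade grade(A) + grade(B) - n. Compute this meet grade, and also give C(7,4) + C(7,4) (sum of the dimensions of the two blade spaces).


Meet grade = grade(A) + grade(B) - n
= 4 + 4 - 7 = 1
C(7,4) = 35
C(7,4) = 35
dim_A + dim_B = 35 + 35 = 70


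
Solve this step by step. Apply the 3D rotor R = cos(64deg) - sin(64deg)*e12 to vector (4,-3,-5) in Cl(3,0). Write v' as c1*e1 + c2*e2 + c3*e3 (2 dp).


Rotor R = cos(64deg) - sin(64deg)*e12
Rotation angle theta = 2 * 64 = 128 degrees in the e12 plane (e1 -> e2).
The component perpendicular to the plane (e3) is invariant: v'_3 = v3 = -5.00
cos(128deg) = -0.6157, sin(128deg) = 0.7880
v'_1 = v1*cos(theta) - v2*sin(theta) = 4*(-0.6157) - (-3)*0.7880 = -0.10
v'_2 = v1*sin(theta) + v2*cos(theta) = 4*0.7880 + (-3)*(-0.6157) = 5.00
v' = -0.10*e1 + 5.00*e2 - 5.00*e3


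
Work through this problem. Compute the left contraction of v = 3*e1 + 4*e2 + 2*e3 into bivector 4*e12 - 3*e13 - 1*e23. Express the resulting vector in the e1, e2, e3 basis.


Left contraction v _| B = <vB>_1 (grade-1 part of the geometric product vB).
Using e1_|e12 = e2, e2_|e12 = -e1, e1_|e13 = e3, e3_|e13 = -e1, e2_|e23 = e3, e3_|e23 = -e2:
e1 coeff: -v2*b12 - v3*b13 = -(4)*(4) - (2)*(-3) = -10
e2 coeff: v1*b12 - v3*b23 = (3)*(4) - (2)*(-1) = 14
e3 coeff: v1*b13 + v2*b23 = (3)*(-3) + (4)*(-1) = -13
v _| B = -10*e1 + 14*e2 - 13*e3


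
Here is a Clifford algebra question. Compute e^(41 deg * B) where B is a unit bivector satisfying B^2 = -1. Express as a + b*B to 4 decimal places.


For a unit bivector B with B^2 = -1, the exponential series gives
e^(theta*B) = cos(theta) + sin(theta)*B (the GA analogue of Euler's formula).
theta = 41 degrees = 0.715585 rad
cos(41 deg) = 0.7547
sin(41 deg) = 0.6561
exp(theta*B) = 0.7547 + 0.6561*B


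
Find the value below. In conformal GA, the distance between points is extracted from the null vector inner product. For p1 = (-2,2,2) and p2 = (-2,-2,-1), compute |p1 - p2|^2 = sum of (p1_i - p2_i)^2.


p1 - p2 = (0, 4, 3)
|p1 - p2|^2 = 0^2 + 4^2 + 3^2
= 0 + 16 + 9
= 25


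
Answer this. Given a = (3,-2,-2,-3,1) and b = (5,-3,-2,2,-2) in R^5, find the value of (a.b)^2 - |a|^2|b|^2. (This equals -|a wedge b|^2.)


a . b = 3*5 + (-2)*(-3) + (-2)*(-2) + (-3)*2 + 1*(-2)
= 15 + 6 + 4 + (-6) + (-2) = 17
|a|^2 = 3^2 + (-2)^2 + (-2)^2 + (-3)^2 + 1^2 = 27
|b|^2 = 5^2 + (-3)^2 + (-2)^2 + 2^2 + (-2)^2 = 46
(a.b)^2 = 17^2 = 289
|a|^2 * |b|^2 = 27 * 46 = 1242
Result = 289 - 1242 = -953


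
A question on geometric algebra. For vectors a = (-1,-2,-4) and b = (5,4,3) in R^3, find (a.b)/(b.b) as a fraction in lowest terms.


Projection coefficient = (a . b) / (b . b)
a . b = (-1)*5 + (-2)*4 + (-4)*3
= -5 + (-8) + (-12) = -25
b . b = 5^2 + 4^2 + 3^2
= 25 + 16 + 9 = 50
Coefficient = -25/50
In lowest terms: -1/2


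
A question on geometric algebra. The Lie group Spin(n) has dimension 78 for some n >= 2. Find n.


dim Spin(n) = dim so(n) = n(n-1)/2.
Solve n(n-1)/2 = 78, i.e. n^2 - n - 156 = 0.
Discriminant = 1 + 8*78 = 625
n = (1 + sqrt(625))/2 = (1 + 25)/2 = 13


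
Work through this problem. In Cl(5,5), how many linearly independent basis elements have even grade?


Even subalgebra dimension = 2^(n-1)
n = 5 + 5 = 10
2^(10 - 1) = 2^9 = 512
Verification: sum of C(10,k) for even k = 1 + 45 + 210 + 210 + 45 + 1 = 512
Result = 512


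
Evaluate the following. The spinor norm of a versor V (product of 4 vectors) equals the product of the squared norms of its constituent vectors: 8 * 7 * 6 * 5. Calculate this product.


Spinor norm N(V) = |v1|^2 * |v2|^2 * ... * |v4|^2
= 8 * 7 * 6 * 5
Running product: 8, 56, 336, 1680
N(V) = 1680


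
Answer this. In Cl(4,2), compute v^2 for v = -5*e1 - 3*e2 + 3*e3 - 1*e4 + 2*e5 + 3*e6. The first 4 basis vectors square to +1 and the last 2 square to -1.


v^2 = sum of c_i^2 * e_i^2
Positive signature terms (e_i^2 = +1): (-5)^2 + (-3)^2 + 3^2 + (-1)^2 = 44
Negative signature terms (e_j^2 = -1): 2^2 + 3^2 = 13
v^2 = 44 - 13 = 31


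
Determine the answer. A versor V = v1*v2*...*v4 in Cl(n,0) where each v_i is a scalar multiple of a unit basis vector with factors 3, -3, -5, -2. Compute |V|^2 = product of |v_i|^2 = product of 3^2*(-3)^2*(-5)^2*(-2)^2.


Each vector v_i has |v_i|^2 = s_i^2
Squared scales: 3^2 = 9, (-3)^2 = 9, (-5)^2 = 25, (-2)^2 = 4
|V|^2 = 9 * 9 * 25 * 4
= 8100


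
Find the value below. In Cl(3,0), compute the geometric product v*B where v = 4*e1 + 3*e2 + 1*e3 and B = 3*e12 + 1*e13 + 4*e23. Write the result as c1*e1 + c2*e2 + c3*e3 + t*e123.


vB has grade-1 (vector) and grade-3 (trivector) parts: vB = (v _| B) + (v ^ B).
Vector part <vB>_1:
  e1: -v2*b12 - v3*b13 = -(3)*(3) - (1)*(1) = -10
  e2: v1*b12 - v3*b23 = (4)*(3) - (1)*(4) = 8
  e3: v1*b13 + v2*b23 = (4)*(1) + (3)*(4) = 16
Trivector part <vB>_3:
  e123: v1*b23 - v2*b13 + v3*b12 = (4)*(4) - (3)*(1) + (1)*(3) = 16
vB = -10*e1 + 8*e2 + 16*e3 + 16*e123


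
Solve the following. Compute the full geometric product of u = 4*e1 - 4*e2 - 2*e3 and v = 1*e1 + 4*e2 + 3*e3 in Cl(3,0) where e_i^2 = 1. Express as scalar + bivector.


In Cl(3,0): e_i^2 = 1, e_ie_j = -e_je_i for i != j.
Scalar part = u . v = 4*1 + (-4)*4 + (-2)*3
= 4 + (-16) + (-6) = -18
e12 coeff = 4*4 - (-4)*1 = 16 - (-4) = 20
e13 coeff = 4*3 - (-2)*1 = 12 - (-2) = 14
e23 coeff = (-4)*3 - (-2)*4 = -12 - (-8) = -4
uv = -18 + 20*e12 + 14*e13 - 4*e23


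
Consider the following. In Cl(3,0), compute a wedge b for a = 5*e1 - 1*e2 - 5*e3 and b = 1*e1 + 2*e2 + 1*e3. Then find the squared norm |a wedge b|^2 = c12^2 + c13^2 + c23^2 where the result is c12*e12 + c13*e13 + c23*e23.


a wedge b = (a1*b2 - a2*b1)*e12 + (a1*b3 - a3*b1)*e13 + (a2*b3 - a3*b2)*e23
e12 coeff: 5*2 - (-1)*1 = 10 - (-1) = 11
e13 coeff: 5*1 - (-5)*1 = 5 - (-5) = 10
e23 coeff: (-1)*1 - (-5)*2 = -1 - (-10) = 9
|a wedge b|^2 = 11^2 + 10^2 + 9^2
= 121 + 100 + 81
= 302


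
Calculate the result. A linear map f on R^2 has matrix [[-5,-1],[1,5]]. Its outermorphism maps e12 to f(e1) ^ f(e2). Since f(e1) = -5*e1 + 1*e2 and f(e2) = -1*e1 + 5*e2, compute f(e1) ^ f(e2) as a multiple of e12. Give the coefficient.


The outermorphism of a linear map f sends e1^e2 to f(e1)^f(e2).
f(e1) = -5*e1 + 1*e2
f(e2) = -1*e1 + 5*e2
f(e1) ^ f(e2) = (-5*e1 + 1*e2) ^ (-1*e1 + 5*e2)
= (-5)*5*e12 + 1*(-1)*e21
= (-25 - (-1))*e12
= -24*e12
Coefficient = -24


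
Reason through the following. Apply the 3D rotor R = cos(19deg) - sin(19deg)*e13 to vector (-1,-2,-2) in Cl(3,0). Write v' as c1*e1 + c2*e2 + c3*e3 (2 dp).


Rotor R = cos(19deg) - sin(19deg)*e13
Rotation angle theta = 2 * 19 = 38 degrees in the e13 plane (e1 -> e3).
The component perpendicular to the plane (e2) is invariant: v'_2 = v2 = -2.00
cos(38deg) = 0.7880, sin(38deg) = 0.6157
v'_1 = v1*cos(theta) - v3*sin(theta) = -1*0.7880 - (-2)*0.6157 = 0.44
v'_3 = v1*sin(theta) + v3*cos(theta) = -1*0.6157 + (-2)*0.7880 = -2.19
v' = 0.44*e1 - 2.00*e2 - 2.19*e3


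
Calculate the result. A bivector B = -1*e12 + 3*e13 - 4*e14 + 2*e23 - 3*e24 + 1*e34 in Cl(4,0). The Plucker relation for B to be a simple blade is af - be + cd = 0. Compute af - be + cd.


Plucker relation: af - be + cd
a*f = (-1)*1 = -1
b*e = 3*(-3) = -9
c*d = (-4)*2 = -8
af - be + cd = -1 - (-9) + (-8)
= 0


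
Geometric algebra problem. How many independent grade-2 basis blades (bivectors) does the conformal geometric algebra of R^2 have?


The conformal model of R^2 uses Cl(3,1) with m = 2 + 2 = 4 generators.
Number of grade-2 blades = C(m, 2) = C(4, 2)
= 4*3/2 = 6


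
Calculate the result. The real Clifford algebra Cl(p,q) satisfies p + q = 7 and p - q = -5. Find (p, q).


We need p + q = 7 and p - q = -5.
Adding: 2p = 7 + (-5) = 2, so p = 1.
Then q = 7 - 1 = 6.
(p, q) = (1, 6)


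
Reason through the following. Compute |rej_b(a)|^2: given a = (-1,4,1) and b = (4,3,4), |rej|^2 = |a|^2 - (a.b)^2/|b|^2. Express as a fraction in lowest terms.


|a|^2 = (-1)^2 + 4^2 + 1^2 = 18
|b|^2 = 4^2 + 3^2 + 4^2 = 41
a . b = (-1)*4 + 4*3 + 1*4 = 12
(a.b)^2 = 12^2 = 144
|rej|^2 = 18 - 144/41
= (738 - 144)/41
= 594/41
In lowest terms: 594/41


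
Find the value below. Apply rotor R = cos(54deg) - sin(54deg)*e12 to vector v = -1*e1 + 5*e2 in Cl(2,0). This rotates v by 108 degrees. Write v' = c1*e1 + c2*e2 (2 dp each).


Rotor R = cos(54deg) - sin(54deg)*e12
Rotation angle theta = 2 * 54 = 108 degrees
v' = R*v*~R rotates v by theta.
cos(108deg) = -0.3090, sin(108deg) = 0.9511
v'_1 = -1*cos(108deg) - 5*sin(108deg)
= -1*(-0.3090) - 5*0.9511
= -4.45
v'_2 = -1*sin(108deg) + 5*cos(108deg)
= -1*0.9511 + 5*(-0.3090)
= -2.50
v' = -4.45*e1 - 2.50*e2


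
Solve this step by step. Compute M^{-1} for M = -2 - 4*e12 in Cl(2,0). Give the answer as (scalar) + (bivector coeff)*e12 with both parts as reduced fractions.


M = -2 - 4*e12, where e12^2 = -1.
Since M commutes with its reverse ~M = a - b*e12, M * ~M = a^2 - b^2*e12^2 = a^2 + b^2.
So M^{-1} = ~M / (a^2 + b^2) = (a - b*e12)/(a^2 + b^2).
a^2 + b^2 = 4 + 16 = 20
Scalar part = -2/20 = -1/10
Bivector coeff = 4/20 = 1/5
M^{-1} = -1/10 + 1/5*e12


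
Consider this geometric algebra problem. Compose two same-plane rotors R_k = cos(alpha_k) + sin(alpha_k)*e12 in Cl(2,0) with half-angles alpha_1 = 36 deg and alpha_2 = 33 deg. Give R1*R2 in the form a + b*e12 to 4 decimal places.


Same-plane rotors commute and their half-angles add:
R1*R2 = cos(a1 + a2) + sin(a1 + a2)*e12.
a1 + a2 = 36 + 33 = 69 deg
cos(69 deg) = 0.3584
sin(69 deg) = 0.9336
R1*R2 = 0.3584 + 0.9336*e12


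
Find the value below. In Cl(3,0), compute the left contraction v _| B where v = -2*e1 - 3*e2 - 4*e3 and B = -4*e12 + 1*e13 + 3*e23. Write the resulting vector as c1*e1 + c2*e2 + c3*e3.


Left contraction v _| B = <vB>_1 (grade-1 part of the geometric product vB).
Using e1_|e12 = e2, e2_|e12 = -e1, e1_|e13 = e3, e3_|e13 = -e1, e2_|e23 = e3, e3_|e23 = -e2:
e1 coeff: -v2*b12 - v3*b13 = -(-3)*(-4) - (-4)*(1) = -8
e2 coeff: v1*b12 - v3*b23 = (-2)*(-4) - (-4)*(3) = 20
e3 coeff: v1*b13 + v2*b23 = (-2)*(1) + (-3)*(3) = -11
v _| B = -8*e1 + 20*e2 - 11*e3


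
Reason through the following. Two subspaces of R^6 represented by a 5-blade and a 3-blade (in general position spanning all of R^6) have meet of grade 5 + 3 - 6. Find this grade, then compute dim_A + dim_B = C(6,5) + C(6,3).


Meet grade = grade(A) + grade(B) - n
= 5 + 3 - 6 = 2
C(6,5) = 6
C(6,3) = 20
dim_A + dim_B = 6 + 20 = 26


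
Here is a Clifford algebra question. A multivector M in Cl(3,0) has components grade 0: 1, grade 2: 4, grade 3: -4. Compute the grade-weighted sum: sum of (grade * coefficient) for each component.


Grade-weighted sum = sum of grade_k * coefficient_k
0*1 = 0
2*4 = 8
3*(-4) = -12
Total = 0 + 8 + (-12) = -4


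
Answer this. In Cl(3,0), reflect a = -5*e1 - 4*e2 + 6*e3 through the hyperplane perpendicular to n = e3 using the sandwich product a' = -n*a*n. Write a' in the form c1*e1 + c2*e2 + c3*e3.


Reflection formula: a' = -n*a*n, with n = e3 (unit vector, n^2 = 1).
For reflection through hyperplane perp to e3:
The component along e3 flips sign, others stay.
a = (-5, -4, 6)
a' = (-5, -4, -6)
a' = -5*e1 - 4*e2 - 6*e3


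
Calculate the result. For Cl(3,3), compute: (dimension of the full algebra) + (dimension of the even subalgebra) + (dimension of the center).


n = 3 + 3 = 6
Total dim = 2^6 = 64
Even subalgebra dim = 2^5 = 32
n is even, so center dim = 1
Sum = 64 + 32 + 1 = 97


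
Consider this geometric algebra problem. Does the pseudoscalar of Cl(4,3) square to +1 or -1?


The pseudoscalar I = e1...e_n (product of all n generators) of Cl(p,q) satisfies I^2 = (-1)^(q + n(n-1)/2).
p = 4, q = 3, n = p + q = 7
n(n-1)/2 = 7 * 6 / 2 = 21
Exponent = q + n(n-1)/2 = 3 + 21 = 24
I^2 = (-1)^24 = +1


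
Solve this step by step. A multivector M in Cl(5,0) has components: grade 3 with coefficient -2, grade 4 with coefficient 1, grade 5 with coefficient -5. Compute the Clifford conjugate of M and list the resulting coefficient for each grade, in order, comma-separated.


Clifford conjugate sign for grade k: (-1)^(k(k+1)/2)
Grade 3: (-1)^(3*4/2) = (-1)^6 = 1, coeff -2 -> -2
Grade 4: (-1)^(4*5/2) = (-1)^10 = 1, coeff 1 -> 1
Grade 5: (-1)^(5*6/2) = (-1)^15 = -1, coeff -5 -> 5
Conjugated coefficients: -2, 1, 5


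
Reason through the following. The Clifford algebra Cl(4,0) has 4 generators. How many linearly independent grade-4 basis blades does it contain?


Number of grade-k basis blades in Cl(p,q) with n = p + q is C(n, k).
n = 4 + 0 = 4
C(4, 4) = 4! / (4! * 0!)
= 24 / (24 * 1)
= 1


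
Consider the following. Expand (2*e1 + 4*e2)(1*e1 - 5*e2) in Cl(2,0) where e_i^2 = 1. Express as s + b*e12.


Expand: (2*e1 + 4*e2)(1*e1 - 5*e2)
= 2*1*e1e1 + 2*(-5)*e1e2 + 4*1*e2e1 + 4*(-5)*e2e2
Using e1^2 = e2^2 = 1, e2e1 = -e1e2:
Scalar part s = 2*1 + 4*(-5) = 2 + (-20) = -18
Bivector part b = 2*(-5) - 4*1 = -10 - 4 = -14
uv = -18 - 14*e12


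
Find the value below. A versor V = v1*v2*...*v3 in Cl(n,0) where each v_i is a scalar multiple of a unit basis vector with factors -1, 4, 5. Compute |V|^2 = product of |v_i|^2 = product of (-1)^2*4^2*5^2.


Each vector v_i has |v_i|^2 = s_i^2
Squared scales: (-1)^2 = 1, 4^2 = 16, 5^2 = 25
|V|^2 = 1 * 16 * 25
= 400


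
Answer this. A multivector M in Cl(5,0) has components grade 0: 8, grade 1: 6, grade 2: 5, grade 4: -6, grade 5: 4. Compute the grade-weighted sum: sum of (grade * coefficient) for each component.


Grade-weighted sum = sum of grade_k * coefficient_k
0*8 = 0
1*6 = 6
2*5 = 10
4*(-6) = -24
5*4 = 20
Total = 0 + 6 + 10 + (-24) + 20 = 12


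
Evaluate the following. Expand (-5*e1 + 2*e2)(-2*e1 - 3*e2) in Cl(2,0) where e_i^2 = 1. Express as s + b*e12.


Expand: (-5*e1 + 2*e2)(-2*e1 - 3*e2)
= (-5)*(-2)*e1e1 + (-5)*(-3)*e1e2 + 2*(-2)*e2e1 + 2*(-3)*e2e2
Using e1^2 = e2^2 = 1, e2e1 = -e1e2:
Scalar part s = (-5)*(-2) + 2*(-3) = 10 + (-6) = 4
Bivector part b = (-5)*(-3) - 2*(-2) = 15 - (-4) = 19
uv = 4 + 19*e12


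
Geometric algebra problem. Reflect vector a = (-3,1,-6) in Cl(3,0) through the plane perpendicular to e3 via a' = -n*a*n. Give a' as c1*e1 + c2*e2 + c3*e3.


Reflection formula: a' = -n*a*n, with n = e3 (unit vector, n^2 = 1).
For reflection through hyperplane perp to e3:
The component along e3 flips sign, others stay.
a = (-3, 1, -6)
a' = (-3, 1, 6)
a' = -3*e1 + 1*e2 + 6*e3


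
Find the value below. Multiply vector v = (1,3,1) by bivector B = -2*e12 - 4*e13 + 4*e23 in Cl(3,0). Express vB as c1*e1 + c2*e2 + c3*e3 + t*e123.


vB has grade-1 (vector) and grade-3 (trivector) parts: vB = (v _| B) + (v ^ B).
Vector part <vB>_1:
  e1: -v2*b12 - v3*b13 = -(3)*(-2) - (1)*(-4) = 10
  e2: v1*b12 - v3*b23 = (1)*(-2) - (1)*(4) = -6
  e3: v1*b13 + v2*b23 = (1)*(-4) + (3)*(4) = 8
Trivector part <vB>_3:
  e123: v1*b23 - v2*b13 + v3*b12 = (1)*(4) - (3)*(-4) + (1)*(-2) = 14
vB = 10*e1 - 6*e2 + 8*e3 + 14*e123


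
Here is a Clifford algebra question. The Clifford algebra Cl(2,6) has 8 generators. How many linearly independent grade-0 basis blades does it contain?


Number of grade-k basis blades in Cl(p,q) with n = p + q is C(n, k).
n = 2 + 6 = 8
C(8, 0) = 8! / (0! * 8!)
= 40320 / (1 * 40320)
= 1


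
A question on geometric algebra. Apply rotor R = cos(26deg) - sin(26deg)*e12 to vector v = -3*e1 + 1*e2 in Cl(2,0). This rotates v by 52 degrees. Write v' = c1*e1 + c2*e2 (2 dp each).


Rotor R = cos(26deg) - sin(26deg)*e12
Rotation angle theta = 2 * 26 = 52 degrees
v' = R*v*~R rotates v by theta.
cos(52deg) = 0.6157, sin(52deg) = 0.7880
v'_1 = -3*cos(52deg) - 1*sin(52deg)
= -3*0.6157 - 1*0.7880
= -2.63
v'_2 = -3*sin(52deg) + 1*cos(52deg)
= -3*0.7880 + 1*0.6157
= -1.75
v' = -2.63*e1 - 1.75*e2


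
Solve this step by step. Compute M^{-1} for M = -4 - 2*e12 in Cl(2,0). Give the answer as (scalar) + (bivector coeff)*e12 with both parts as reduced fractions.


M = -4 - 2*e12, where e12^2 = -1.
Since M commutes with its reverse ~M = a - b*e12, M * ~M = a^2 - b^2*e12^2 = a^2 + b^2.
So M^{-1} = ~M / (a^2 + b^2) = (a - b*e12)/(a^2 + b^2).
a^2 + b^2 = 16 + 4 = 20
Scalar part = -4/20 = -1/5
Bivector coeff = 2/20 = 1/10
M^{-1} = -1/5 + 1/10*e12


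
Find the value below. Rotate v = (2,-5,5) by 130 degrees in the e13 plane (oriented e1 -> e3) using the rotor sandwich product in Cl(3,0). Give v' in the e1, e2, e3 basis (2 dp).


Rotor R = cos(65deg) - sin(65deg)*e13
Rotation angle theta = 2 * 65 = 130 degrees in the e13 plane (e1 -> e3).
The component perpendicular to the plane (e2) is invariant: v'_2 = v2 = -5.00
cos(130deg) = -0.6428, sin(130deg) = 0.7660
v'_1 = v1*cos(theta) - v3*sin(theta) = 2*(-0.6428) - 5*0.7660 = -5.12
v'_3 = v1*sin(theta) + v3*cos(theta) = 2*0.7660 + 5*(-0.6428) = -1.68
v' = -5.12*e1 - 5.00*e2 - 1.68*e3


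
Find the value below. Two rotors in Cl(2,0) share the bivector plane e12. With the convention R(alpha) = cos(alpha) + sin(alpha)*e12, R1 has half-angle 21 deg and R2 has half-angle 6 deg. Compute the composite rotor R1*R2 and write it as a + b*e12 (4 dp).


Same-plane rotors commute and their half-angles add:
R1*R2 = cos(a1 + a2) + sin(a1 + a2)*e12.
a1 + a2 = 21 + 6 = 27 deg
cos(27 deg) = 0.8910
sin(27 deg) = 0.4540
R1*R2 = 0.8910 + 0.4540*e12


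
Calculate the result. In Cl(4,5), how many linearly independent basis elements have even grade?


Even subalgebra dimension = 2^(n-1)
n = 4 + 5 = 9
2^(9 - 1) = 2^8 = 256
Verification: sum of C(9,k) for even k = 1 + 36 + 126 + 84 + 9 = 256
Result = 256


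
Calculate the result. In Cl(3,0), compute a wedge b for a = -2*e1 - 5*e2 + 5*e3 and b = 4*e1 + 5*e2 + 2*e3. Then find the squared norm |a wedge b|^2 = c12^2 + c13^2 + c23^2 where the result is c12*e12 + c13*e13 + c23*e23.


a wedge b = (a1*b2 - a2*b1)*e12 + (a1*b3 - a3*b1)*e13 + (a2*b3 - a3*b2)*e23
e12 coeff: (-2)*5 - (-5)*4 = -10 - (-20) = 10
e13 coeff: (-2)*2 - 5*4 = -4 - 20 = -24
e23 coeff: (-5)*2 - 5*5 = -10 - 25 = -35
|a wedge b|^2 = 10^2 + (-24)^2 + (-35)^2
= 100 + 576 + 1225
= 1901


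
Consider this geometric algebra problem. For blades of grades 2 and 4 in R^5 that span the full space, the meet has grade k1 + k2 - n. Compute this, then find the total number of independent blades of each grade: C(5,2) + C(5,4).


Meet grade = grade(A) + grade(B) - n
= 2 + 4 - 5 = 1
C(5,2) = 10
C(5,4) = 5
dim_A + dim_B = 10 + 5 = 15


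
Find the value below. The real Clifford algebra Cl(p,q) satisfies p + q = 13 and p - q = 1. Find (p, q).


We need p + q = 13 and p - q = 1.
Adding: 2p = 13 + 1 = 14, so p = 7.
Then q = 13 - 7 = 6.
(p, q) = (7, 6)


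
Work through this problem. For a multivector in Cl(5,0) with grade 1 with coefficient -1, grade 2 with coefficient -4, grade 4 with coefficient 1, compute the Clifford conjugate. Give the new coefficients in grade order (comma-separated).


Clifford conjugate sign for grade k: (-1)^(k(k+1)/2)
Grade 1: (-1)^(1*2/2) = (-1)^1 = -1, coeff -1 -> 1
Grade 2: (-1)^(2*3/2) = (-1)^3 = -1, coeff -4 -> 4
Grade 4: (-1)^(4*5/2) = (-1)^10 = 1, coeff 1 -> 1
Conjugated coefficients: 1, 4, 1


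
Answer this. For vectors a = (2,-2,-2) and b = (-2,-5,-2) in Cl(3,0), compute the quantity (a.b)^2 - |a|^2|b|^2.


a . b = 2*(-2) + (-2)*(-5) + (-2)*(-2)
= -4 + 10 + 4 = 10
|a|^2 = 2^2 + (-2)^2 + (-2)^2 = 12
|b|^2 = (-2)^2 + (-5)^2 + (-2)^2 = 33
(a.b)^2 = 10^2 = 100
|a|^2 * |b|^2 = 12 * 33 = 396
Result = 100 - 396 = -296


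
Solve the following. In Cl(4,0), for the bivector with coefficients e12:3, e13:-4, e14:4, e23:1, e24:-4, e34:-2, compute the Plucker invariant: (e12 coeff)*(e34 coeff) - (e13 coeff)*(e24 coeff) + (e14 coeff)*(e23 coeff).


Plucker relation: af - be + cd
a*f = 3*(-2) = -6
b*e = (-4)*(-4) = 16
c*d = 4*1 = 4
af - be + cd = -6 - 16 + 4
= -18


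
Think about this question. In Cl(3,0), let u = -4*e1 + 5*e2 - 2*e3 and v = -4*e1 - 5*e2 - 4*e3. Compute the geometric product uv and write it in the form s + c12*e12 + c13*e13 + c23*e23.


In Cl(3,0): e_i^2 = 1, e_ie_j = -e_je_i for i != j.
Scalar part = u . v = (-4)*(-4) + 5*(-5) + (-2)*(-4)
= 16 + (-25) + 8 = -1
e12 coeff = (-4)*(-5) - 5*(-4) = 20 - (-20) = 40
e13 coeff = (-4)*(-4) - (-2)*(-4) = 16 - 8 = 8
e23 coeff = 5*(-4) - (-2)*(-5) = -20 - 10 = -30
uv = -1 + 40*e12 + 8*e13 - 30*e23


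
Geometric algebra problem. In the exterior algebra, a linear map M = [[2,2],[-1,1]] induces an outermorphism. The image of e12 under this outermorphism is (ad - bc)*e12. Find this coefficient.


The outermorphism of a linear map f sends e1^e2 to f(e1)^f(e2).
f(e1) = 2*e1 - 1*e2
f(e2) = 2*e1 + 1*e2
f(e1) ^ f(e2) = (2*e1 - 1*e2) ^ (2*e1 + 1*e2)
= 2*1*e12 + (-1)*2*e21
= (2 - (-2))*e12
= 4*e12
Coefficient = 4


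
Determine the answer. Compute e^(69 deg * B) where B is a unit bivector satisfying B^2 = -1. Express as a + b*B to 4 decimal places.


For a unit bivector B with B^2 = -1, the exponential series gives
e^(theta*B) = cos(theta) + sin(theta)*B (the GA analogue of Euler's formula).
theta = 69 degrees = 1.204277 rad
cos(69 deg) = 0.3584
sin(69 deg) = 0.9336
exp(theta*B) = 0.3584 + 0.9336*B


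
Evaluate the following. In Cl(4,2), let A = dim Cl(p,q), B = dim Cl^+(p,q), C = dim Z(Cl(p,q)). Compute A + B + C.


n = 4 + 2 = 6
Total dim = 2^6 = 64
Even subalgebra dim = 2^5 = 32
n is even, so center dim = 1
Sum = 64 + 32 + 1 = 97


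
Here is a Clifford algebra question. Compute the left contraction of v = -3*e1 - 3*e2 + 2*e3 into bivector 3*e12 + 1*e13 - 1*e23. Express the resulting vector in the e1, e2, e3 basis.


Left contraction v _| B = <vB>_1 (grade-1 part of the geometric product vB).
Using e1_|e12 = e2, e2_|e12 = -e1, e1_|e13 = e3, e3_|e13 = -e1, e2_|e23 = e3, e3_|e23 = -e2:
e1 coeff: -v2*b12 - v3*b13 = -(-3)*(3) - (2)*(1) = 7
e2 coeff: v1*b12 - v3*b23 = (-3)*(3) - (2)*(-1) = -7
e3 coeff: v1*b13 + v2*b23 = (-3)*(1) + (-3)*(-1) = 0
v _| B = 7*e1 - 7*e2 + 0*e3


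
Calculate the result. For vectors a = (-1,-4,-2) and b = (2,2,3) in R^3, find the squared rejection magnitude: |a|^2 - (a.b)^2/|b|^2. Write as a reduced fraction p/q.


|a|^2 = (-1)^2 + (-4)^2 + (-2)^2 = 21
|b|^2 = 2^2 + 2^2 + 3^2 = 17
a . b = (-1)*2 + (-4)*2 + (-2)*3 = -16
(a.b)^2 = (-16)^2 = 256
|rej|^2 = 21 - 256/17
= (357 - 256)/17
= 101/17
In lowest terms: 101/17


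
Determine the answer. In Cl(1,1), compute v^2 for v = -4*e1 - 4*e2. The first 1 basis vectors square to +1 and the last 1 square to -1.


v^2 = sum of c_i^2 * e_i^2
Positive signature terms (e_i^2 = +1): (-4)^2 = 16
Negative signature terms (e_j^2 = -1): (-4)^2 = 16
v^2 = 16 - 16 = 0


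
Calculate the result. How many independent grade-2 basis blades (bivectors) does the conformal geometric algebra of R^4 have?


The conformal model of R^4 uses Cl(5,1) with m = 4 + 2 = 6 generators.
Number of grade-2 blades = C(m, 2) = C(6, 2)
= 6*5/2 = 15


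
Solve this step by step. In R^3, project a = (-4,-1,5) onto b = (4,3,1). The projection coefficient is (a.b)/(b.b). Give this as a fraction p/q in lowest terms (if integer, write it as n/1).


Projection coefficient = (a . b) / (b . b)
a . b = (-4)*4 + (-1)*3 + 5*1
= -16 + (-3) + 5 = -14
b . b = 4^2 + 3^2 + 1^2
= 16 + 9 + 1 = 26
Coefficient = -14/26
In lowest terms: -7/13


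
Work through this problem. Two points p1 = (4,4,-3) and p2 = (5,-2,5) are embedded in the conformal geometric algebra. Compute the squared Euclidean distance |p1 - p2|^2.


p1 - p2 = (-1, 6, -8)
|p1 - p2|^2 = (-1)^2 + 6^2 + (-8)^2
= 1 + 36 + 64
= 101


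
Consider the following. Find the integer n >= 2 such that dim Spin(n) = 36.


dim Spin(n) = dim so(n) = n(n-1)/2.
Solve n(n-1)/2 = 36, i.e. n^2 - n - 72 = 0.
Discriminant = 1 + 8*36 = 289
n = (1 + sqrt(289))/2 = (1 + 17)/2 = 9


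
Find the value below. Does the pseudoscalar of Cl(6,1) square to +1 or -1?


The pseudoscalar I = e1...e_n (product of all n generators) of Cl(p,q) satisfies I^2 = (-1)^(q + n(n-1)/2).
p = 6, q = 1, n = p + q = 7
n(n-1)/2 = 7 * 6 / 2 = 21
Exponent = q + n(n-1)/2 = 1 + 21 = 22
I^2 = (-1)^22 = +1


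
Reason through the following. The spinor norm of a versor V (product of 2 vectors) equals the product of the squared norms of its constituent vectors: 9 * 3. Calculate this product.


Spinor norm N(V) = |v1|^2 * |v2|^2 * ... * |v2|^2
= 9 * 3
Running product: 9, 27
N(V) = 27


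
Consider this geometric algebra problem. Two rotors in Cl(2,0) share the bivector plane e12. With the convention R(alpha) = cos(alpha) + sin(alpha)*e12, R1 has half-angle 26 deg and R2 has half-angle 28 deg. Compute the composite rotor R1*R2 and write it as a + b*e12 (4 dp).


Same-plane rotors commute and their half-angles add:
R1*R2 = cos(a1 + a2) + sin(a1 + a2)*e12.
a1 + a2 = 26 + 28 = 54 deg
cos(54 deg) = 0.5878
sin(54 deg) = 0.8090
R1*R2 = 0.5878 + 0.8090*e12


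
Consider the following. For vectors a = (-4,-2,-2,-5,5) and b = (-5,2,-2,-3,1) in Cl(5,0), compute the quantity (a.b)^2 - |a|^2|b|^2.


a . b = (-4)*(-5) + (-2)*2 + (-2)*(-2) + (-5)*(-3) + 5*1
= 20 + (-4) + 4 + 15 + 5 = 40
|a|^2 = (-4)^2 + (-2)^2 + (-2)^2 + (-5)^2 + 5^2 = 74
|b|^2 = (-5)^2 + 2^2 + (-2)^2 + (-3)^2 + 1^2 = 43
(a.b)^2 = 40^2 = 1600
|a|^2 * |b|^2 = 74 * 43 = 3182
Result = 1600 - 3182 = -1582


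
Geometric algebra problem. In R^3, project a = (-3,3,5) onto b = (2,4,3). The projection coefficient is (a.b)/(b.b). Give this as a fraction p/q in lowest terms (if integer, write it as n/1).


Projection coefficient = (a . b) / (b . b)
a . b = (-3)*2 + 3*4 + 5*3
= -6 + 12 + 15 = 21
b . b = 2^2 + 4^2 + 3^2
= 4 + 16 + 9 = 29
Coefficient = 21/29
In lowest terms: 21/29
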